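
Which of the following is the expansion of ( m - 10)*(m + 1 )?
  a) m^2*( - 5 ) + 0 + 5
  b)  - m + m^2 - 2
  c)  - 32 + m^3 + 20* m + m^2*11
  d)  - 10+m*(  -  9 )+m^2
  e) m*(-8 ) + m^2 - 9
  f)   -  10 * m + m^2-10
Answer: d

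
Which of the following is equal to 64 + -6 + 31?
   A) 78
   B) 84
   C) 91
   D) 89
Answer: D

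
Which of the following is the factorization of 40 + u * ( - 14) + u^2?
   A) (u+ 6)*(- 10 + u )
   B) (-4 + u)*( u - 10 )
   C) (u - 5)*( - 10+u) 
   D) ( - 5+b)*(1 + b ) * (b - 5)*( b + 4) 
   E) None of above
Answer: B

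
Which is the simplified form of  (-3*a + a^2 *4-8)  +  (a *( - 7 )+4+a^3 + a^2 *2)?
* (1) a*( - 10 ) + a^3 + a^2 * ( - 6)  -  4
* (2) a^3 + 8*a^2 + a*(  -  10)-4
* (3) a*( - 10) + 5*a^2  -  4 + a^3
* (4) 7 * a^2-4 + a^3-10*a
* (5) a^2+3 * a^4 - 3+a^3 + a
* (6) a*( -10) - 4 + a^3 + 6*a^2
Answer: 6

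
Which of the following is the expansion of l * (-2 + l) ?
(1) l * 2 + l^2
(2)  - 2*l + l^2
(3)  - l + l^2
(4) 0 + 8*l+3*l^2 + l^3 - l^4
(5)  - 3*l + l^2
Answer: 2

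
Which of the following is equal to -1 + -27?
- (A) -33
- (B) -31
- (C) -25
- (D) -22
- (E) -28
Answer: E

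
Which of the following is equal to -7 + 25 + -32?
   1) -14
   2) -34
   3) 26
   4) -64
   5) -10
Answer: 1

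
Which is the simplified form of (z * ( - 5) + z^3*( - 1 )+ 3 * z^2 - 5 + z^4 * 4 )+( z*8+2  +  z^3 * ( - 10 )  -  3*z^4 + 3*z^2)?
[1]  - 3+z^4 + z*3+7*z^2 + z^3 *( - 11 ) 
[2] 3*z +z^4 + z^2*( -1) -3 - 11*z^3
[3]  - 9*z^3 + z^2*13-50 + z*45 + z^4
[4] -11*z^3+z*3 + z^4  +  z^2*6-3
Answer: 4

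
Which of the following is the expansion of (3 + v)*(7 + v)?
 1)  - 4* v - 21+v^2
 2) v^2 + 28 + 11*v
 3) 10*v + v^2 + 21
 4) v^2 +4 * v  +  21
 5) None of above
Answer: 3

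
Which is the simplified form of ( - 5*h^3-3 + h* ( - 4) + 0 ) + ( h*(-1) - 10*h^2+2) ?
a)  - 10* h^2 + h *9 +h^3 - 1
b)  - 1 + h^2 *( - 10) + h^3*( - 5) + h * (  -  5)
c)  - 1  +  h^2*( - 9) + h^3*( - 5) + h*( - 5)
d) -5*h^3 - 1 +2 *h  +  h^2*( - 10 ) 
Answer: b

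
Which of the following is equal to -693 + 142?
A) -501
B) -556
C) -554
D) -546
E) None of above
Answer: E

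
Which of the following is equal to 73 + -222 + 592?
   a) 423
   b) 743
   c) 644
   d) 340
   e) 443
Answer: e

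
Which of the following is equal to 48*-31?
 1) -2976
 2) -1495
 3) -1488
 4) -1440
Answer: 3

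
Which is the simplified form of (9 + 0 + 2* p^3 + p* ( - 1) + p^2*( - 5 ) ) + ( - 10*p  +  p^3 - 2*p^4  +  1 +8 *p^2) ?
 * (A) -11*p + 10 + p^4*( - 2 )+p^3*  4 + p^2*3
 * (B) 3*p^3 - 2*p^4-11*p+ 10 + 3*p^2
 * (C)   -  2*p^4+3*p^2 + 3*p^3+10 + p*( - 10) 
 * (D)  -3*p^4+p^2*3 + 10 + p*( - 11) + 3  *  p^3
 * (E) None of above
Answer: B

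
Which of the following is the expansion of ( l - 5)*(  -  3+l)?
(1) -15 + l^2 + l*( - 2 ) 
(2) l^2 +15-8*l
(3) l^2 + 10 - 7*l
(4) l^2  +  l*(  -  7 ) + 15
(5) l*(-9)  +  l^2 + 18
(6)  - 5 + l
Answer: 2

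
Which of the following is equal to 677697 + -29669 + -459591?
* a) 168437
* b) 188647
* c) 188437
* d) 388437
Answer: c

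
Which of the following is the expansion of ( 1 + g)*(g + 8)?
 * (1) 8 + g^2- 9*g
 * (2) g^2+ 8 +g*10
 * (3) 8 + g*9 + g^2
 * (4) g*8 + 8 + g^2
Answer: 3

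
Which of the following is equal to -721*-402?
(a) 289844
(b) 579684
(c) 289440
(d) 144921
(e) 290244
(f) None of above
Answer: f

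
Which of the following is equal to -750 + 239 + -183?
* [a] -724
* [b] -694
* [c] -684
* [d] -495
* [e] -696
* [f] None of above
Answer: b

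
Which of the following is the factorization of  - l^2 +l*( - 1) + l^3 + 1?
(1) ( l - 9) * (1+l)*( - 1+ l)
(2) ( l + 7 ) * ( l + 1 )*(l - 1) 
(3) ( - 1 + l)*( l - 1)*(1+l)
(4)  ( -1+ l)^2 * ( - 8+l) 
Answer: 3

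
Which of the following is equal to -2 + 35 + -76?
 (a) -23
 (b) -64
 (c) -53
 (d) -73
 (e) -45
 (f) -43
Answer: f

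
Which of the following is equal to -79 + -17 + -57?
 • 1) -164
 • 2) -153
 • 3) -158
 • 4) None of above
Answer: 2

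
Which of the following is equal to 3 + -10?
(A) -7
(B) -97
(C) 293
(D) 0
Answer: A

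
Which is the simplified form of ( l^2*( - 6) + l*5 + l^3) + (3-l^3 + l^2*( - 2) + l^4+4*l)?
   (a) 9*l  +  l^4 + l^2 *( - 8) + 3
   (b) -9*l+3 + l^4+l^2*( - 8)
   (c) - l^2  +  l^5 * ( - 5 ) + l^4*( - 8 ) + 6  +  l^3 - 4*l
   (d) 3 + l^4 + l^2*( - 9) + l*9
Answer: a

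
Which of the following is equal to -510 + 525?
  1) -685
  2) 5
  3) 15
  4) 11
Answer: 3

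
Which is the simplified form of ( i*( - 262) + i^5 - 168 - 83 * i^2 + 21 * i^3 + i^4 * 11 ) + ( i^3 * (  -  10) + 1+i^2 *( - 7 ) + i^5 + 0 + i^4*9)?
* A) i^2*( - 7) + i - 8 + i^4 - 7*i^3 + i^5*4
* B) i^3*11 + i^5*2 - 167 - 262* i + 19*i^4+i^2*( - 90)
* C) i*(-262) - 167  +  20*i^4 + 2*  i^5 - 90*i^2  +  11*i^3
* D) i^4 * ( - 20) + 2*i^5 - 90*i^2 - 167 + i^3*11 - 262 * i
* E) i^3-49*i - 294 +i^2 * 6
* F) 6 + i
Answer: C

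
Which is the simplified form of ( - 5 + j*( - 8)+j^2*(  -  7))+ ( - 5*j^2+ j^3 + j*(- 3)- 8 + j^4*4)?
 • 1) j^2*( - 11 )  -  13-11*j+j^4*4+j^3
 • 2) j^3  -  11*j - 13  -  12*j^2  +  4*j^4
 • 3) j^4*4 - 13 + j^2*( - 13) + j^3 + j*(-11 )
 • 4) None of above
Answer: 2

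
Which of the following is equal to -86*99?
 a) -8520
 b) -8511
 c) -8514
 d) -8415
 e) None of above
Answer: c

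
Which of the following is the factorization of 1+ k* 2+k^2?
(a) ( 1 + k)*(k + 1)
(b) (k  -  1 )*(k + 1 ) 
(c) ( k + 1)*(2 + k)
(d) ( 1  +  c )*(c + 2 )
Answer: a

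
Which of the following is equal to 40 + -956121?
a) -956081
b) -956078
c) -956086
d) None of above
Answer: a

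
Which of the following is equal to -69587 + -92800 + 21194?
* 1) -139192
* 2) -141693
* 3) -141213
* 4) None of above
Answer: 4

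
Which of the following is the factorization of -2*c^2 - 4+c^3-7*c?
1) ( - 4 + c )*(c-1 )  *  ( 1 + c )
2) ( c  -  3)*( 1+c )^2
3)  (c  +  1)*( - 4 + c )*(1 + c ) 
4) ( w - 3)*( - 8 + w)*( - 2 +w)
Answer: 3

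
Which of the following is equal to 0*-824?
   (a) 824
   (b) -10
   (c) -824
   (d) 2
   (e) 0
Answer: e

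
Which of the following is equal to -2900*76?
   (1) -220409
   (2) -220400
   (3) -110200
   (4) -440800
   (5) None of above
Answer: 2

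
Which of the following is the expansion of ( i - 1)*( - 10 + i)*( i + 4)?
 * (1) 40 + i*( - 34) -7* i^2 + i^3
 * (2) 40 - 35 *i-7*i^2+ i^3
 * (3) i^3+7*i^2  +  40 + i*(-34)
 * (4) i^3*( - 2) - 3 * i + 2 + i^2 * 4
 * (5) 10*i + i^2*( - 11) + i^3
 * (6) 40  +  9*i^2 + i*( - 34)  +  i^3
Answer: 1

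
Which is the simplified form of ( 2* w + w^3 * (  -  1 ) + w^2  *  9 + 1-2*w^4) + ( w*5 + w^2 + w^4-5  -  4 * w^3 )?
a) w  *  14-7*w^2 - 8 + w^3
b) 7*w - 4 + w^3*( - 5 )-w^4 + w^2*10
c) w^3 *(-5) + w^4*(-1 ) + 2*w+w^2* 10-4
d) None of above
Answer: b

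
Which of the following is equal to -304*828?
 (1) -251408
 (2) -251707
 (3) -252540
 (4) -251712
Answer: 4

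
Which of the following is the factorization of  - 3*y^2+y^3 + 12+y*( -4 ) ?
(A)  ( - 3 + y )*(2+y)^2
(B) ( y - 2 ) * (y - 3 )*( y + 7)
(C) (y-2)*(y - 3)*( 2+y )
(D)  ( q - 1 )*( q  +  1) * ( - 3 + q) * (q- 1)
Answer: C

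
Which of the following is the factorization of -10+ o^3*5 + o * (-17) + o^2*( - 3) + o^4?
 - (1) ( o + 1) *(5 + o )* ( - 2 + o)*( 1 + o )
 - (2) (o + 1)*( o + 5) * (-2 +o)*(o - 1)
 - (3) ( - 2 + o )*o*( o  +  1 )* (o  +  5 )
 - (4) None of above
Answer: 1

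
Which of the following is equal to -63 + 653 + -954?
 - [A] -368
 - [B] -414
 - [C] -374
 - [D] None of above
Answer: D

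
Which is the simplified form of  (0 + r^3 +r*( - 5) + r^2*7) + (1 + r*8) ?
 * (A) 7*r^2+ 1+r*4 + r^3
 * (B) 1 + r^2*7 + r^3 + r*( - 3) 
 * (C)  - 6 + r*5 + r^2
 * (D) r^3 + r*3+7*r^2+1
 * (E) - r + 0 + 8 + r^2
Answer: D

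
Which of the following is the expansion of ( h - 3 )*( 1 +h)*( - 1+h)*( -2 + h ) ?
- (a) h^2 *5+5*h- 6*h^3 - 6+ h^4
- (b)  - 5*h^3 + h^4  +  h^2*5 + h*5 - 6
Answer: b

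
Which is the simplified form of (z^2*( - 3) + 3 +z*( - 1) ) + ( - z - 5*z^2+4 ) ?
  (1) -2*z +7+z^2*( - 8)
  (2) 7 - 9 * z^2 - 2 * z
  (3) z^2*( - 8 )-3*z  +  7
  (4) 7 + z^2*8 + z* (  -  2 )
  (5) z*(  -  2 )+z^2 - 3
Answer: 1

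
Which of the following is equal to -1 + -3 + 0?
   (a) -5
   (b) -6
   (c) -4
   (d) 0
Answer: c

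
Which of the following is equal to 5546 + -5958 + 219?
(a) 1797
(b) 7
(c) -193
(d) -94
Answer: c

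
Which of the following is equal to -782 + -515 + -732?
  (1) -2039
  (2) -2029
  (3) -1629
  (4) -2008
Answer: 2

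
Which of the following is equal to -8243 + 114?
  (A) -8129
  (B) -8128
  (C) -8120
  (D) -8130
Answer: A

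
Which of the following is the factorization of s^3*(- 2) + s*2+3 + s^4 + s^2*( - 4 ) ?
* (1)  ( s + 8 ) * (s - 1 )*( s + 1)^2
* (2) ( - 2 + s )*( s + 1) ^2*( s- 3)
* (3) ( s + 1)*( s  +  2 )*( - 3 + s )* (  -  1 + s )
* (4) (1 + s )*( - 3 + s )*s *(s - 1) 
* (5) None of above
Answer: 5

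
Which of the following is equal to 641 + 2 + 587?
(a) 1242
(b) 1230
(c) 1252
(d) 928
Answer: b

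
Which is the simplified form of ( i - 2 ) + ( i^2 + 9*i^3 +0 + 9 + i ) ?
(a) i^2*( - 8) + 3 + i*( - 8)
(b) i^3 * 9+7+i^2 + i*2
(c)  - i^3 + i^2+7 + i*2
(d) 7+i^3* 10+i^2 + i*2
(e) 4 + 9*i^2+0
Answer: b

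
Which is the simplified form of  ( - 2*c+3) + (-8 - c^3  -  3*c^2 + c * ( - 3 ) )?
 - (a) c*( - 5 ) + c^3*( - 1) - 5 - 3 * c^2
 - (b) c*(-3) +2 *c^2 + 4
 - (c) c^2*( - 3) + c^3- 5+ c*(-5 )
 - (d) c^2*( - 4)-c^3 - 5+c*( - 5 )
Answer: a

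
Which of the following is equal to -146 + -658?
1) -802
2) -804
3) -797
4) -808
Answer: 2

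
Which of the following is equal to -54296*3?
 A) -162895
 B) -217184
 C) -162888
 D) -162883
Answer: C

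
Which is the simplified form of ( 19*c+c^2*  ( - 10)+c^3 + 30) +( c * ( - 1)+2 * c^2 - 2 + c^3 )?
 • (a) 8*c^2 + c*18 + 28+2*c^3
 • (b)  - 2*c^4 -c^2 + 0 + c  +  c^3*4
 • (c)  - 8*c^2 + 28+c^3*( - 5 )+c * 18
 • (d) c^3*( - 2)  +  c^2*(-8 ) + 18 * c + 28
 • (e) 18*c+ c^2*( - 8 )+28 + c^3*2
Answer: e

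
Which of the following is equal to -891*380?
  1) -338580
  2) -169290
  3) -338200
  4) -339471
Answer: 1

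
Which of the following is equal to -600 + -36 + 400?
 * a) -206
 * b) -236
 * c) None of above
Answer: b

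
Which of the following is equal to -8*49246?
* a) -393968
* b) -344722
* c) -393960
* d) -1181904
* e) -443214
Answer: a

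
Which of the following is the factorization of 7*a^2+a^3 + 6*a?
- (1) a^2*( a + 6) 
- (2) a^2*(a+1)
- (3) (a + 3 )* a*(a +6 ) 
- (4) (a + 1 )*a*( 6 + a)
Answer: 4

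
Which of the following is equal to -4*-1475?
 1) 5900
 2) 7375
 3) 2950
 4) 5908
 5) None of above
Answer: 1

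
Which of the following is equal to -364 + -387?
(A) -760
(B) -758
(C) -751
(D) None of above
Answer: C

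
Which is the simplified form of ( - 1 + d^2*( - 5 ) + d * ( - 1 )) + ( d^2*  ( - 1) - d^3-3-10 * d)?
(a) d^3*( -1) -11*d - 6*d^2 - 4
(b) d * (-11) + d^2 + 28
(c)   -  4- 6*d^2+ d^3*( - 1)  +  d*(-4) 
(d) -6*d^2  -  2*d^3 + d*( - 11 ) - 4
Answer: a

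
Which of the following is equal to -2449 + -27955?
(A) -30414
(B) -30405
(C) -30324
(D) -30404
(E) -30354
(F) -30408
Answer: D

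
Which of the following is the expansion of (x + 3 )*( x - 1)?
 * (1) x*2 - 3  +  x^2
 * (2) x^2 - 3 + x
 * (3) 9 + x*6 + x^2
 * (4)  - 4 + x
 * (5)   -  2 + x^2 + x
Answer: 1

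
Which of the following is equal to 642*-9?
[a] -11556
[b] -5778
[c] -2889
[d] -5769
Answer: b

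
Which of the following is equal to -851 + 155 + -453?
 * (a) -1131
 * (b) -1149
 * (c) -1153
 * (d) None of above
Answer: b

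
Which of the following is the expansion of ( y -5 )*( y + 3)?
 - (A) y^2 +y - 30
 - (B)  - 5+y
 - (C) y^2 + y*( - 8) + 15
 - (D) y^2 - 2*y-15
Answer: D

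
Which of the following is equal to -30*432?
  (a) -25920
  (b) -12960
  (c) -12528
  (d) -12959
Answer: b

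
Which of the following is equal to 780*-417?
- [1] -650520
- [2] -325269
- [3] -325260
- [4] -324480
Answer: 3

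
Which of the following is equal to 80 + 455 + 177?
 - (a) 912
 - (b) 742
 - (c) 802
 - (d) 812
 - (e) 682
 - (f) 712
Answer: f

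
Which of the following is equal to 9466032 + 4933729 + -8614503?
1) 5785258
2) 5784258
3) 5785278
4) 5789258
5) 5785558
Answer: 1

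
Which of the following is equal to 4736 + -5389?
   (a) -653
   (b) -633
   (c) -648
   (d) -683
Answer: a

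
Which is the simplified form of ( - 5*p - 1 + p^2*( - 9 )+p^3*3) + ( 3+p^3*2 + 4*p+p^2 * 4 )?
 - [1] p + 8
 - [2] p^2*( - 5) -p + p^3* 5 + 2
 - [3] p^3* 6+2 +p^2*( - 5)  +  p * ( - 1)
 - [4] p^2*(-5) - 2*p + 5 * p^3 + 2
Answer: 2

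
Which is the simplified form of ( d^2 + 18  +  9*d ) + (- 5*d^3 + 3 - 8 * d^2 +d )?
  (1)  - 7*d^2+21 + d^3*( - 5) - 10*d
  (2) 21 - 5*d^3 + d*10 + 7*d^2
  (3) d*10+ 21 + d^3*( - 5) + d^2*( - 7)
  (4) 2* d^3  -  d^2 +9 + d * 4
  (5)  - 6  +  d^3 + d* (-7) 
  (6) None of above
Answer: 3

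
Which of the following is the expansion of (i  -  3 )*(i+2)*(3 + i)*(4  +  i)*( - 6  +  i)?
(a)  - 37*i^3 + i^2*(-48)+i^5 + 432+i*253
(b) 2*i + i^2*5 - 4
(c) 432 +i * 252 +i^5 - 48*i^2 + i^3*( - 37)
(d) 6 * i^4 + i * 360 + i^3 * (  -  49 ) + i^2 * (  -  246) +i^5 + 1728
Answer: c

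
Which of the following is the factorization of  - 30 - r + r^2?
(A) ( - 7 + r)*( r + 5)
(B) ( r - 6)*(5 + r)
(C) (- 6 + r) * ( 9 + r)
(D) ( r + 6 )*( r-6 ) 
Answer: B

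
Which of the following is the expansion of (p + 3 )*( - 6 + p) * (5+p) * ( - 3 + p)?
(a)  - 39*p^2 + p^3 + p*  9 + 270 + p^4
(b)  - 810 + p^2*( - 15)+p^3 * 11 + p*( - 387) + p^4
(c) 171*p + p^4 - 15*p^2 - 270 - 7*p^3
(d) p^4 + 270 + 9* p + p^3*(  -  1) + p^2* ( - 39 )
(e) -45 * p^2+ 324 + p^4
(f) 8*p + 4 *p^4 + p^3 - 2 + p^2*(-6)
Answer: d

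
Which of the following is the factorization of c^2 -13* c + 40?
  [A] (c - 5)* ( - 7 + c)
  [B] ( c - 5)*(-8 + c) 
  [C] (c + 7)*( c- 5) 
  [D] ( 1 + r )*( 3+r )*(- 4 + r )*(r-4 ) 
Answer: B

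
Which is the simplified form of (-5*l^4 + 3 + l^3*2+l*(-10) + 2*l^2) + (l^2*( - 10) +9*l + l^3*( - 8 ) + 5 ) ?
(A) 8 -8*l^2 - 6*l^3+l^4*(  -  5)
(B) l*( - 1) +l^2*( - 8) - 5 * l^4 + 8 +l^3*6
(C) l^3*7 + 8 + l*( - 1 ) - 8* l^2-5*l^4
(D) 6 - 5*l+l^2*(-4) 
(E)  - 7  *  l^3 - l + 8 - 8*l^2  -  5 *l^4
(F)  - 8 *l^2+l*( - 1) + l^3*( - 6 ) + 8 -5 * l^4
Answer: F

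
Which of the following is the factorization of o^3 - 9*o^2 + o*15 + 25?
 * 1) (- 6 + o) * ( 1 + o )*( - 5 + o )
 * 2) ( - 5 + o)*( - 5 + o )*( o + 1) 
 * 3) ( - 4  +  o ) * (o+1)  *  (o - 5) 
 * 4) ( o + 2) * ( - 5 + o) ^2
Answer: 2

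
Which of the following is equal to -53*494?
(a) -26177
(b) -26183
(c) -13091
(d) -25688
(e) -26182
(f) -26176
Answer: e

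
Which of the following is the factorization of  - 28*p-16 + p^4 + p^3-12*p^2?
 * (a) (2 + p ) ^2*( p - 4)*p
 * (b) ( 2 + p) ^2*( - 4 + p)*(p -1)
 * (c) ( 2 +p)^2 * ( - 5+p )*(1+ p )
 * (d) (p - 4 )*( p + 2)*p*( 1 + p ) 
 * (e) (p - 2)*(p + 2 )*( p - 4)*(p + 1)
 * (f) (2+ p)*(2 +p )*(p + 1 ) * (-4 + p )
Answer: f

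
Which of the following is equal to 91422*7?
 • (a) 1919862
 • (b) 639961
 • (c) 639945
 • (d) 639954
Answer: d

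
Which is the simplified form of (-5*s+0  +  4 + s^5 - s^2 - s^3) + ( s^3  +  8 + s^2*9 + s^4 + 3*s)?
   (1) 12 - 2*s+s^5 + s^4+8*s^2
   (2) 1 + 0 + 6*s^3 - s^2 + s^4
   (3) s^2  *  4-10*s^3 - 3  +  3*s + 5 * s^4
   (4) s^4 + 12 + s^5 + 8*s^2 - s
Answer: 1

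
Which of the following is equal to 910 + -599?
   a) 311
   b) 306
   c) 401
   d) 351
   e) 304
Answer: a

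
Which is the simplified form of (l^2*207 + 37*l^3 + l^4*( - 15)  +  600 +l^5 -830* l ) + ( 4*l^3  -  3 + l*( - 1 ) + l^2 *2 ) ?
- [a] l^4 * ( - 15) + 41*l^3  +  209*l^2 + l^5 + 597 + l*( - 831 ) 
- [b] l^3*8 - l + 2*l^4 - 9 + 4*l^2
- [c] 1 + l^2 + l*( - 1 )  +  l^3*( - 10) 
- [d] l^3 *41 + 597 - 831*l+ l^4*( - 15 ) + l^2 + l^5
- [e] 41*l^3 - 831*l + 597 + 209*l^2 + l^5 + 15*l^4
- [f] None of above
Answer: a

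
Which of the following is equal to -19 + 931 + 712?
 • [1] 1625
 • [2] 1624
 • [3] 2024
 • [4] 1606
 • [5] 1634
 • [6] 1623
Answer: 2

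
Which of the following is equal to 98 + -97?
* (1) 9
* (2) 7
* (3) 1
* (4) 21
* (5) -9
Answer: 3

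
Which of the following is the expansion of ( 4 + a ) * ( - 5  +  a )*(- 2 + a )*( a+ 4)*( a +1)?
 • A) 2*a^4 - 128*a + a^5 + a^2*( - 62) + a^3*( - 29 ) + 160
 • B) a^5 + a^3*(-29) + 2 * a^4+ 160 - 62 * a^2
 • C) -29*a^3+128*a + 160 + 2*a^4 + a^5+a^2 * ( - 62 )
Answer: C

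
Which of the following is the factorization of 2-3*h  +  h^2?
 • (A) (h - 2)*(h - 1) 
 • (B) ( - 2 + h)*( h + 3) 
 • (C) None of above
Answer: A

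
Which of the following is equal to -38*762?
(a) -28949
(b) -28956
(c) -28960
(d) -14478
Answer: b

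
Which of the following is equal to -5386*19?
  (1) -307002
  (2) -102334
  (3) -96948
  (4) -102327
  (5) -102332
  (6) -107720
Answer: 2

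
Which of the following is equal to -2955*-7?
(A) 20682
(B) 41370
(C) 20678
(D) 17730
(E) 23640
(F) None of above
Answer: F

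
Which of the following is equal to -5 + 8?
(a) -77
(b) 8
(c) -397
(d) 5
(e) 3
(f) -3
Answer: e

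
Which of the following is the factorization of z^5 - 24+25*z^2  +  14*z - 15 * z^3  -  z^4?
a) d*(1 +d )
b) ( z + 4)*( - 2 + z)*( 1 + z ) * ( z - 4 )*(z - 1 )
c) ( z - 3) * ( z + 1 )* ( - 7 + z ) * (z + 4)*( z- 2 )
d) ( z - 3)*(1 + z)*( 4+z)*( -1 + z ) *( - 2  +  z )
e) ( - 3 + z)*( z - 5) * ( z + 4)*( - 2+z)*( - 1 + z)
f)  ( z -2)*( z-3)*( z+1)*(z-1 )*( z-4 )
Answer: d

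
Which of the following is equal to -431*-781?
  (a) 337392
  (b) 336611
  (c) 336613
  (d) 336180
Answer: b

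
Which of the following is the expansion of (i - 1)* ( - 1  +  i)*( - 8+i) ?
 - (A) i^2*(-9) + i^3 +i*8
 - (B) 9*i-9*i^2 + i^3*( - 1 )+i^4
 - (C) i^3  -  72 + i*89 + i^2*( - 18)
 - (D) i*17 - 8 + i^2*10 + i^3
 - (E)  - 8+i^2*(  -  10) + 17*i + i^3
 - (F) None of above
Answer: E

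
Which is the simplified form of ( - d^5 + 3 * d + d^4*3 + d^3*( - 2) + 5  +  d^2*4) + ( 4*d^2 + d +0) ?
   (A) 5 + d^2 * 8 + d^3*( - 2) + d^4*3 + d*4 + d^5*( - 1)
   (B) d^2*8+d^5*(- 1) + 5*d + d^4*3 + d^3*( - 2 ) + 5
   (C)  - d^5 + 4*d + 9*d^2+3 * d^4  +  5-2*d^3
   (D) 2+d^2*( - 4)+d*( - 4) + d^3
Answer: A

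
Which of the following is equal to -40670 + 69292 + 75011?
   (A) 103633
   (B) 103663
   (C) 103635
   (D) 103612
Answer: A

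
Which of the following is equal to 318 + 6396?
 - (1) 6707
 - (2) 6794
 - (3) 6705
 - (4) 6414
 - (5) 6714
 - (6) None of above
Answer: 5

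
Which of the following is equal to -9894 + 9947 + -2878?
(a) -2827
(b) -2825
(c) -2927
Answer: b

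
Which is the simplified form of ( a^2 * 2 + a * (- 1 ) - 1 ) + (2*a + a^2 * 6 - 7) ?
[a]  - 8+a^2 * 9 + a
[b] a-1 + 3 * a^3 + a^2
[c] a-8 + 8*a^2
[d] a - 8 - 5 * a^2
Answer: c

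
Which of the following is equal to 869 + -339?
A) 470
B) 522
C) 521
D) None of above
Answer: D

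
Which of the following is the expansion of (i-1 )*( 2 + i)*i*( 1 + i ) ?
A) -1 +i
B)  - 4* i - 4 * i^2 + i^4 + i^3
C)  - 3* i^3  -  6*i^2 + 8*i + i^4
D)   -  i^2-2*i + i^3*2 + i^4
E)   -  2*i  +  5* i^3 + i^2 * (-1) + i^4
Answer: D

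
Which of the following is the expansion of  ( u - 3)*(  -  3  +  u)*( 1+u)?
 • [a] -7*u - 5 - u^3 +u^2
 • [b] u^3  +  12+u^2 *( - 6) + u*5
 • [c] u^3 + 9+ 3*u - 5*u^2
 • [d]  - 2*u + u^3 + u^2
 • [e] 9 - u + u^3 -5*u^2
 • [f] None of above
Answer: c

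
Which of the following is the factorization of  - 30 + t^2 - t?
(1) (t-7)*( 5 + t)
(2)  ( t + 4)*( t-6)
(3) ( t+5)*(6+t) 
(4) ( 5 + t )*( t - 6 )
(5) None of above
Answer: 4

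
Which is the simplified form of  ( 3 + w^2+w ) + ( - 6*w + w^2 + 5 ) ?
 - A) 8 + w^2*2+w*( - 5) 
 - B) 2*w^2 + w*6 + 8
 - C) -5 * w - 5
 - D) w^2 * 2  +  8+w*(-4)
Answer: A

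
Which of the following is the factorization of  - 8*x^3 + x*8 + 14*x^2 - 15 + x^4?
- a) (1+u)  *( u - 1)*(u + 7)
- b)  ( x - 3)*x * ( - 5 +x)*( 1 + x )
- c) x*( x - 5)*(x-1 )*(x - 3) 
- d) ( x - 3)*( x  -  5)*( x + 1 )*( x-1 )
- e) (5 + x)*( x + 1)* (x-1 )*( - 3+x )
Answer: d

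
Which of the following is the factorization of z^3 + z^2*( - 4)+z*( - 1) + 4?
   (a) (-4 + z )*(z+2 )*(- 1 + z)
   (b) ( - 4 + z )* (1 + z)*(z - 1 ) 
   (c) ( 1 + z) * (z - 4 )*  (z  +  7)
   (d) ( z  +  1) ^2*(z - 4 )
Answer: b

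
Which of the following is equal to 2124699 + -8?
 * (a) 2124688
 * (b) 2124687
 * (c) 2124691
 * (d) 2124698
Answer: c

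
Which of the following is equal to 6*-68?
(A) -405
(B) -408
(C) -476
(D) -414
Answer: B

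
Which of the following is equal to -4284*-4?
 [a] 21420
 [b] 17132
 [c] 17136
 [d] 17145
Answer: c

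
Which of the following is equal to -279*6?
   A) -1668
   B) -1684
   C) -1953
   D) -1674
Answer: D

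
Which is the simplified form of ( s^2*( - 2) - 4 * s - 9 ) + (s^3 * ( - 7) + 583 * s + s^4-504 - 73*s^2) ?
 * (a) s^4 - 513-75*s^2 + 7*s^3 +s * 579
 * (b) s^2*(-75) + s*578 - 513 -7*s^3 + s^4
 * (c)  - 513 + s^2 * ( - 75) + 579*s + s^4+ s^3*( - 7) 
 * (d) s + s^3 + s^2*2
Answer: c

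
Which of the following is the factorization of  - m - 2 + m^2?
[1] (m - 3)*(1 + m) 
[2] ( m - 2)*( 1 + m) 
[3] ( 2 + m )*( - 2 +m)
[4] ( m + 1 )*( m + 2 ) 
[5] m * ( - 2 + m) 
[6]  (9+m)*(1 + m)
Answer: 2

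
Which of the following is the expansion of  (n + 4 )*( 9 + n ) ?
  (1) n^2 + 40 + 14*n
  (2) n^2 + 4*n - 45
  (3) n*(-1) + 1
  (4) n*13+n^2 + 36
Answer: 4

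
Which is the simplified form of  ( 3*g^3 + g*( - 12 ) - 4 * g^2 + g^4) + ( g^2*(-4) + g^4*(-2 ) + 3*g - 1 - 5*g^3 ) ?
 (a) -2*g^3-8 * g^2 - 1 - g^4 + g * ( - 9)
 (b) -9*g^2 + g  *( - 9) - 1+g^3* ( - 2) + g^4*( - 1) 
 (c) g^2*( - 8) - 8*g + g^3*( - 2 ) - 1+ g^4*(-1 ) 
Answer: a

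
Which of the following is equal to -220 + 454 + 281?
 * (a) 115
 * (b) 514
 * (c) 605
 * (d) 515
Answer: d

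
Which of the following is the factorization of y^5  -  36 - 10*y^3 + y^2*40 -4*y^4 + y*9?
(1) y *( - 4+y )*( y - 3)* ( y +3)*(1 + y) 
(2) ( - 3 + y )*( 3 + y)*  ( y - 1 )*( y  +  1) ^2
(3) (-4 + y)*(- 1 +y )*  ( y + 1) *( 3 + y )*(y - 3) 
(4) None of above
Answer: 3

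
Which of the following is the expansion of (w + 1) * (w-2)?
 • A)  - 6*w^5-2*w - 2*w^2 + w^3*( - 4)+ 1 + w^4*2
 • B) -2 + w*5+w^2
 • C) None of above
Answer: C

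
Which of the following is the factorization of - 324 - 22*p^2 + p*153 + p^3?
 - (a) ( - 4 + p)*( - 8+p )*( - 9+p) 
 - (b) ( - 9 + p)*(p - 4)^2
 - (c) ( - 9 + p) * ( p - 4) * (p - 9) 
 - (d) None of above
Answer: c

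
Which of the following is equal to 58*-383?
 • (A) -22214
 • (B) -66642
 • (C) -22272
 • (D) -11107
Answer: A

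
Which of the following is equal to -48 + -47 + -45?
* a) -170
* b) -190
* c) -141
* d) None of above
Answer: d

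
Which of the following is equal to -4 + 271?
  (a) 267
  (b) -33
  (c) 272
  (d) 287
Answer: a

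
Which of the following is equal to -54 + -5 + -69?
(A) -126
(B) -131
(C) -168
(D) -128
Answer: D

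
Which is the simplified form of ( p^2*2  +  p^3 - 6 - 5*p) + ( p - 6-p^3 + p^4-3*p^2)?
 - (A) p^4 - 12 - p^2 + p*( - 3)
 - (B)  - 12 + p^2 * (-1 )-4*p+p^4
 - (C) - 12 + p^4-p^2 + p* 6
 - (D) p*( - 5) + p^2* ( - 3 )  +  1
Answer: B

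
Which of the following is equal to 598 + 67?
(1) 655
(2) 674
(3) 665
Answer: 3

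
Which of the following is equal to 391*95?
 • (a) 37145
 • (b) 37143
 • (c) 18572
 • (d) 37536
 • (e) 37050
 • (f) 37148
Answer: a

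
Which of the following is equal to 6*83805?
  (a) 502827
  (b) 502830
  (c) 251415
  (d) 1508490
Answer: b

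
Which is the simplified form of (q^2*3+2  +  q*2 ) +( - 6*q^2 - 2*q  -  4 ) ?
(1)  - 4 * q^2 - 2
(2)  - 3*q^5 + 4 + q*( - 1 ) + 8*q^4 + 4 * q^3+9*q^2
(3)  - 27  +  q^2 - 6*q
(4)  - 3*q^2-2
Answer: 4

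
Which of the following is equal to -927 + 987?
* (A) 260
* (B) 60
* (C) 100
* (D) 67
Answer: B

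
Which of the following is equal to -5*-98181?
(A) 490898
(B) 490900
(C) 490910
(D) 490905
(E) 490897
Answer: D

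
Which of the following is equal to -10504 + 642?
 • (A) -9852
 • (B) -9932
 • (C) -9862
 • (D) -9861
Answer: C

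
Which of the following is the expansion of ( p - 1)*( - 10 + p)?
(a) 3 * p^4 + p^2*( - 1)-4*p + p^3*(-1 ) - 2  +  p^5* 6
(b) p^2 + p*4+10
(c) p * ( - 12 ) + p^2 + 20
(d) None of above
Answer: d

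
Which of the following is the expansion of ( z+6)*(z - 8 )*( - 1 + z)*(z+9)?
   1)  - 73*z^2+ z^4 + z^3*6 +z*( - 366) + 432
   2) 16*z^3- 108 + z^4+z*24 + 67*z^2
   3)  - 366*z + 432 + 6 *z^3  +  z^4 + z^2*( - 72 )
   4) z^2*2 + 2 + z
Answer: 1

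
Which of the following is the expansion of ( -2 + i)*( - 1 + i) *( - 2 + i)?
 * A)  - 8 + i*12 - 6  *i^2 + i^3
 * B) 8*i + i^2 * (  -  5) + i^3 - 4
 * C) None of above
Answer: B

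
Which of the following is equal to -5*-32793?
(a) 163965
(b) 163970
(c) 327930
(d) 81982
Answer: a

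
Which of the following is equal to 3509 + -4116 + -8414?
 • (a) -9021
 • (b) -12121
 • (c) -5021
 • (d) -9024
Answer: a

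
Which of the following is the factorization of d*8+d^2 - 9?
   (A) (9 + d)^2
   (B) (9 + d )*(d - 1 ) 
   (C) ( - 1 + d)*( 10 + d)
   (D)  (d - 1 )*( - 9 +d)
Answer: B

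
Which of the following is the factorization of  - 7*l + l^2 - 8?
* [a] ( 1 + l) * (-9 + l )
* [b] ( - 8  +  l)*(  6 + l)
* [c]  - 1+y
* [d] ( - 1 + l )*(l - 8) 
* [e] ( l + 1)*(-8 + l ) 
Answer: e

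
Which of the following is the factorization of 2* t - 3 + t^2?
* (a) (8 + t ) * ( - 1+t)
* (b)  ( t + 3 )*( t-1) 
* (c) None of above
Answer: b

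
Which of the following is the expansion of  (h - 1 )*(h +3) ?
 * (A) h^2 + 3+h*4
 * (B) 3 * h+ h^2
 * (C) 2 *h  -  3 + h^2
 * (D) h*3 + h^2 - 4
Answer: C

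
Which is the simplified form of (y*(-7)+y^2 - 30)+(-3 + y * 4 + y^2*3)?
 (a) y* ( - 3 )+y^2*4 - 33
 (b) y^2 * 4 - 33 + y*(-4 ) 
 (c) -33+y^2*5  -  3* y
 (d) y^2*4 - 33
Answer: a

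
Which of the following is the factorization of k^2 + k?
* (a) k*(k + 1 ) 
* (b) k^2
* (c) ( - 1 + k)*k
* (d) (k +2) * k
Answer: a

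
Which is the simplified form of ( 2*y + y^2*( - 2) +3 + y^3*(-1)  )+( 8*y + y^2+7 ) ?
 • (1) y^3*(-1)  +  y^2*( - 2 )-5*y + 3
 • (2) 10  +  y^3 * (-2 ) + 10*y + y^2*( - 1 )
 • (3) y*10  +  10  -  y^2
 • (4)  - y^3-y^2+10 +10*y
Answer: 4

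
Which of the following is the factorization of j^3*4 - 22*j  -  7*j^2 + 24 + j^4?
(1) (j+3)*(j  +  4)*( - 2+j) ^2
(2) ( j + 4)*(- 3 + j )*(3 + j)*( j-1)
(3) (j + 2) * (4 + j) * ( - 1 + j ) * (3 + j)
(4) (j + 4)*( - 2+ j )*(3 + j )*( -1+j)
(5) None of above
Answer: 4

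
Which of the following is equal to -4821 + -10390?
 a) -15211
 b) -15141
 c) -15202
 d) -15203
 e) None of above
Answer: a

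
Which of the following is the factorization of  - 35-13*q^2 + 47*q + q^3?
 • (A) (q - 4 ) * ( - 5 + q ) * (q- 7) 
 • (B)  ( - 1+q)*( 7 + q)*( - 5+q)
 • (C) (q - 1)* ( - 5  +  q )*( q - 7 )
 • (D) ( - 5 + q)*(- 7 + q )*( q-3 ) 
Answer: C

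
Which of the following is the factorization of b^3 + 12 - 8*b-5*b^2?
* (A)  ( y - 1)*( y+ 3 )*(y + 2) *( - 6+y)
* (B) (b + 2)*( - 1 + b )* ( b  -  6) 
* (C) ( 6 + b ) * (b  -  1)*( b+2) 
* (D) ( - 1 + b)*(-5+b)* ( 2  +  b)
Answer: B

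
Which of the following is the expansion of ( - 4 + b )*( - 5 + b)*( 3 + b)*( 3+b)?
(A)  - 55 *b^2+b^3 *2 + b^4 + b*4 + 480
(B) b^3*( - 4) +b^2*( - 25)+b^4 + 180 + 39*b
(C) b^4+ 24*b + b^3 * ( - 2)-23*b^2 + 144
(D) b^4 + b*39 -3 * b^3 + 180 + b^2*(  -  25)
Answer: D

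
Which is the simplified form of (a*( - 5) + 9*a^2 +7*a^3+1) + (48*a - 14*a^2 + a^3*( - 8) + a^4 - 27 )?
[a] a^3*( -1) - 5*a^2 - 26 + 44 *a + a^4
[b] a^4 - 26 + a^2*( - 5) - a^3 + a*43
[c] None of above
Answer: b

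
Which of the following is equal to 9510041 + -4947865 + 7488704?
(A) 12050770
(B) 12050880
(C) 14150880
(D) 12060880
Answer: B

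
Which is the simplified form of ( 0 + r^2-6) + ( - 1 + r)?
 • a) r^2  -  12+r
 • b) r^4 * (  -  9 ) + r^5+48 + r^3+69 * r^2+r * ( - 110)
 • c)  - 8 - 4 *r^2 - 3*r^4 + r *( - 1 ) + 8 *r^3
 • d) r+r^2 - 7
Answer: d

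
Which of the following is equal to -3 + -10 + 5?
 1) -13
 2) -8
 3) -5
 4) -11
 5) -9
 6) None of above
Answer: 2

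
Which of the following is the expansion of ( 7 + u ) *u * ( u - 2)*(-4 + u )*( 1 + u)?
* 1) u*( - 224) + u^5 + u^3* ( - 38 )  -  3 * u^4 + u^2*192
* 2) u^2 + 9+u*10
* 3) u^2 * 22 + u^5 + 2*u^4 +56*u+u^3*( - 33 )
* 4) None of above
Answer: 3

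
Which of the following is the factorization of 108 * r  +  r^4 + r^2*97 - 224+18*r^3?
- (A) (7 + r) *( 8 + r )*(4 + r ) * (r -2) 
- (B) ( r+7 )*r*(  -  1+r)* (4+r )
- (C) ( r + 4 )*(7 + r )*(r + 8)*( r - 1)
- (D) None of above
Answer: C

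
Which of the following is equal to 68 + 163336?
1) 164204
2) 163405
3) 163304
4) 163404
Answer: 4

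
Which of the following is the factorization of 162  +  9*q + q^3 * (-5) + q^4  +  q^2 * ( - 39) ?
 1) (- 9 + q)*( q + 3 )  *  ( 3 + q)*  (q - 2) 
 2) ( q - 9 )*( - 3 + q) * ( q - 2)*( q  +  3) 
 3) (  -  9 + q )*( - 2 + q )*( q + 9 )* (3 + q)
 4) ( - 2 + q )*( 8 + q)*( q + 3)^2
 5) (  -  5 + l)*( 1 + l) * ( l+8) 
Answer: 1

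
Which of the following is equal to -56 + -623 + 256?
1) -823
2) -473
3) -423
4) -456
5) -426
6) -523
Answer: 3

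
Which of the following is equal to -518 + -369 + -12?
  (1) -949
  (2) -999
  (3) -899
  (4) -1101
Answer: 3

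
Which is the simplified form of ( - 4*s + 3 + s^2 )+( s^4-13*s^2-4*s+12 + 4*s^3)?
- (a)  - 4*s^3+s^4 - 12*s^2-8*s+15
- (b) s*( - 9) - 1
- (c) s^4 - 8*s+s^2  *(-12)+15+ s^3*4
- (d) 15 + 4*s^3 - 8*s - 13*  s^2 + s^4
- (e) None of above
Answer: c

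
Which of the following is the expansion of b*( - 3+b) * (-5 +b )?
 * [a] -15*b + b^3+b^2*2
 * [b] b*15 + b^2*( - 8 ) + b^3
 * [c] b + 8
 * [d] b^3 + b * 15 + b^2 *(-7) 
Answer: b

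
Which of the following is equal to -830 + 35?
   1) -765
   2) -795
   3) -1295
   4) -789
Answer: 2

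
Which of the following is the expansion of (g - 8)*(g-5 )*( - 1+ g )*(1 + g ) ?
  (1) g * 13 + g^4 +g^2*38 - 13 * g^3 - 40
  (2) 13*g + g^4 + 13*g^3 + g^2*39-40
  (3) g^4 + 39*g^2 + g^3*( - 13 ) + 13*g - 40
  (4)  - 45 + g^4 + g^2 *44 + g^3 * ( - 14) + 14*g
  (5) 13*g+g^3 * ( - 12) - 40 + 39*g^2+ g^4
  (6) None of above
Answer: 3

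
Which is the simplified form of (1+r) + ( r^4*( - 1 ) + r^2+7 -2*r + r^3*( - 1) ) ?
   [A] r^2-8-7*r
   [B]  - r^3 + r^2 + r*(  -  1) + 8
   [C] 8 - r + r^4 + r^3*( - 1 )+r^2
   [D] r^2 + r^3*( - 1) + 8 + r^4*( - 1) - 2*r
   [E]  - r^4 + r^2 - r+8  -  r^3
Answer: E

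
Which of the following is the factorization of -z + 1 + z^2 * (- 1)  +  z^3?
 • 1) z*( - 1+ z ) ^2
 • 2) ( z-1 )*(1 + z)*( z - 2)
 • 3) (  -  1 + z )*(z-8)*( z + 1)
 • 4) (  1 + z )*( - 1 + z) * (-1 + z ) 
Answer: 4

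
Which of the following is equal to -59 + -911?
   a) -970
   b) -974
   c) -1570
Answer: a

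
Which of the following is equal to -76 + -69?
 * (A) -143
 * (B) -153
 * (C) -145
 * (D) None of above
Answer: C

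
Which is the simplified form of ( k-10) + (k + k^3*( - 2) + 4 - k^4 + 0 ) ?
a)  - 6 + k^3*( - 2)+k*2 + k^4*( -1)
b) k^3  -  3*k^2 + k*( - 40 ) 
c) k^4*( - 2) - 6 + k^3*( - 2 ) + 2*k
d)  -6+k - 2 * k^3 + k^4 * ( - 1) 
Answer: a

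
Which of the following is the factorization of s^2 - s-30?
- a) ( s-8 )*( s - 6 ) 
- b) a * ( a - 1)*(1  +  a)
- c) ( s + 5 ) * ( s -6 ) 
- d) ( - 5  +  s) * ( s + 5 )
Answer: c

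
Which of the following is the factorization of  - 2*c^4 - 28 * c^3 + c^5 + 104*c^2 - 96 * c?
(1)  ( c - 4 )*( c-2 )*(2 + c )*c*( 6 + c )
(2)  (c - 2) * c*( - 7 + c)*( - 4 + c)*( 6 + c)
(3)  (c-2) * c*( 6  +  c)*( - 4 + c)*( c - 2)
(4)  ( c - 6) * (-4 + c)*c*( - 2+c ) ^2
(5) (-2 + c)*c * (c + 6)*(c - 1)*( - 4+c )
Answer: 3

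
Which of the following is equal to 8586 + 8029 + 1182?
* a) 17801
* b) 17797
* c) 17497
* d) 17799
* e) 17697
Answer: b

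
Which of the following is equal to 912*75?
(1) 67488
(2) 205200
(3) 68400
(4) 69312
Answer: 3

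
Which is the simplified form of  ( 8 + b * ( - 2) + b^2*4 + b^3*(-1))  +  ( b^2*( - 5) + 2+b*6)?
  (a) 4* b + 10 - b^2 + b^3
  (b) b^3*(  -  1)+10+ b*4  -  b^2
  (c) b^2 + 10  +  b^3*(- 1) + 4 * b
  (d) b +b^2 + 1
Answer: b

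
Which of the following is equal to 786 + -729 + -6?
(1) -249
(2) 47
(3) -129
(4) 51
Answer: 4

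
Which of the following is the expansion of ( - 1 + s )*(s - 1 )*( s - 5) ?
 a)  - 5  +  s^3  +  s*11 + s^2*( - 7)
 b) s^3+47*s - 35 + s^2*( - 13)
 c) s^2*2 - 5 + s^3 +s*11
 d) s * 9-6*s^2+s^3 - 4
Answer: a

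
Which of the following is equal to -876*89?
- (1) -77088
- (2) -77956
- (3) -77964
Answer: 3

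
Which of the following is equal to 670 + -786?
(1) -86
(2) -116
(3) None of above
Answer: 2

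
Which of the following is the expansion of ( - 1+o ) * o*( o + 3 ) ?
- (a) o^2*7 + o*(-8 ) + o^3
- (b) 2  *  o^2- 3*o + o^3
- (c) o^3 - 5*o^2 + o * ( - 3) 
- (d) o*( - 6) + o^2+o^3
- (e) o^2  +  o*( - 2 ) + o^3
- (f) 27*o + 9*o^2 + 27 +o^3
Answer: b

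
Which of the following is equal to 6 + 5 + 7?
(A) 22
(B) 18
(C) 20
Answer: B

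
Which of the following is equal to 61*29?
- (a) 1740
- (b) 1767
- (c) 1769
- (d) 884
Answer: c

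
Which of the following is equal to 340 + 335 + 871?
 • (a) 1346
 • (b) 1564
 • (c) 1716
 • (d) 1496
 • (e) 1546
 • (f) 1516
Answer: e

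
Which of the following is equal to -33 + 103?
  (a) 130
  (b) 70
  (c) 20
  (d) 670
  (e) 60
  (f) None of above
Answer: b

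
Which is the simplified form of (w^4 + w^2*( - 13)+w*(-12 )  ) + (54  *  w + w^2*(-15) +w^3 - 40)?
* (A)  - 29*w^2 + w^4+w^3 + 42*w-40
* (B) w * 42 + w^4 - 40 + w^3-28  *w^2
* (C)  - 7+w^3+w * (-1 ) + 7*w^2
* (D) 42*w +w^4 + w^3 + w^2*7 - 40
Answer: B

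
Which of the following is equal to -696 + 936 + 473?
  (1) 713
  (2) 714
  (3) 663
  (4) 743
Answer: 1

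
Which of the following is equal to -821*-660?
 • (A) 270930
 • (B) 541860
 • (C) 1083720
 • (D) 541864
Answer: B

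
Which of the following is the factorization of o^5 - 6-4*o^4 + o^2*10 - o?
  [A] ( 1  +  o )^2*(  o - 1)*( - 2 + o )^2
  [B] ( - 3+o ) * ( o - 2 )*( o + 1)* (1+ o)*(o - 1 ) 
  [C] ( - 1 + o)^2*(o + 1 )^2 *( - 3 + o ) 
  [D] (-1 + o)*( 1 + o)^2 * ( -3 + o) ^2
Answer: B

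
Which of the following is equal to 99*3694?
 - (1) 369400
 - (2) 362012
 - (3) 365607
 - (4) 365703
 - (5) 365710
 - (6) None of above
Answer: 6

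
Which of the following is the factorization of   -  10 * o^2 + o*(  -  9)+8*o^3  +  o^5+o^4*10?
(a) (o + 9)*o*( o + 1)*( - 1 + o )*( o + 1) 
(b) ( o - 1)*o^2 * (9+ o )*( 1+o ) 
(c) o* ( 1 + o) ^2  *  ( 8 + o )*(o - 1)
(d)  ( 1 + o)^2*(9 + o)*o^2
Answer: a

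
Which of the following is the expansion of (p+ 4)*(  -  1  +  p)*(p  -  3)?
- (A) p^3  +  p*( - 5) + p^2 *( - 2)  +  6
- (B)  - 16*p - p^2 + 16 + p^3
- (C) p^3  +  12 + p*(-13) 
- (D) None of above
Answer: C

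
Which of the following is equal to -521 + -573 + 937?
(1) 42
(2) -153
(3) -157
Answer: 3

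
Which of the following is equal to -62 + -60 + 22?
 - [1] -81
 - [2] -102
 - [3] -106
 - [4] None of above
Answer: 4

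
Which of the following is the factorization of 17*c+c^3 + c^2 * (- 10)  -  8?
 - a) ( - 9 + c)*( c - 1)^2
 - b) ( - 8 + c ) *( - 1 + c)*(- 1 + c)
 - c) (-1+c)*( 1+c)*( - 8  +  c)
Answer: b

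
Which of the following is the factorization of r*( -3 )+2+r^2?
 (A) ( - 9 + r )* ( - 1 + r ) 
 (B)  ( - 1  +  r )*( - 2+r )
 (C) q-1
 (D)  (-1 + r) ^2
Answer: B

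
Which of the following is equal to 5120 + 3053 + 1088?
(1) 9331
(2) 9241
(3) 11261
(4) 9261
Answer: 4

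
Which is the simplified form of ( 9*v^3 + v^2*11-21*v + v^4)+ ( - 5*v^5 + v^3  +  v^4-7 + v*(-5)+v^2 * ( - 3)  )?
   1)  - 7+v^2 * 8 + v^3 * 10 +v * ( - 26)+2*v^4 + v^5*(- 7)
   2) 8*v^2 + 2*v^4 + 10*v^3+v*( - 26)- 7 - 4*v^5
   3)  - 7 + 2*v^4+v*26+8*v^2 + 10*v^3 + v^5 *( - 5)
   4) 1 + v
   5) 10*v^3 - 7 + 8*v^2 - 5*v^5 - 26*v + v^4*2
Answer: 5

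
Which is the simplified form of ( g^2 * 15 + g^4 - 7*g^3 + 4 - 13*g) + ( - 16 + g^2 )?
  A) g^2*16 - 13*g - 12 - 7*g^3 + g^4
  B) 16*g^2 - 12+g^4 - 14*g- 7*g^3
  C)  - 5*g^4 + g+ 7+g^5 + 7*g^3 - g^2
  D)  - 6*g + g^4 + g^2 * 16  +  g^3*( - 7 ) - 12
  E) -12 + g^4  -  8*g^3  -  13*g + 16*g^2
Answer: A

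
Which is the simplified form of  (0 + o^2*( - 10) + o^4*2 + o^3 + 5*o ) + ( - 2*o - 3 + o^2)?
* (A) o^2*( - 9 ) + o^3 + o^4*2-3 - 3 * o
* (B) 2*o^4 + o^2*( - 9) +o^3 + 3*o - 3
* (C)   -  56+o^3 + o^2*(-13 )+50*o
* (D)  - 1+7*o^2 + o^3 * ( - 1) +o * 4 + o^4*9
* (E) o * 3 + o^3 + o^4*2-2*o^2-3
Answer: B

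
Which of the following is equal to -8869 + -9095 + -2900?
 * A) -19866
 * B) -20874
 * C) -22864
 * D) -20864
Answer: D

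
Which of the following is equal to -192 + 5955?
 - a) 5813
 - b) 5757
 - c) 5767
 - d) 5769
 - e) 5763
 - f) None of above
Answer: e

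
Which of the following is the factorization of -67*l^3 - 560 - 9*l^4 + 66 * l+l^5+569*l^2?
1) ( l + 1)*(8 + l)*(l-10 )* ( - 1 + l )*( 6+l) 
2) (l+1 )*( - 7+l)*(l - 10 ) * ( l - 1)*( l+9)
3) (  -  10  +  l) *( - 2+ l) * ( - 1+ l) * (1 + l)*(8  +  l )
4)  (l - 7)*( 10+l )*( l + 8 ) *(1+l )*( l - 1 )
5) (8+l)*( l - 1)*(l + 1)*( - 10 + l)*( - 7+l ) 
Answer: 5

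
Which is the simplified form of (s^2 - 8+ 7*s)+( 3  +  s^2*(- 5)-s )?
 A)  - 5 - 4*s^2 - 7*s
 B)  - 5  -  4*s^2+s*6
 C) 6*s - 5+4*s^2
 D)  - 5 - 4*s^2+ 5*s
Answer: B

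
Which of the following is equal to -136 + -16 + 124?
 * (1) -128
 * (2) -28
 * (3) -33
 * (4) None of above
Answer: 2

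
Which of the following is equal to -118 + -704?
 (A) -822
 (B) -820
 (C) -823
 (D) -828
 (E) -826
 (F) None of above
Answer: A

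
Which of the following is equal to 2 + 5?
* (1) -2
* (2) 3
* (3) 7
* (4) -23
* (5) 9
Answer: 3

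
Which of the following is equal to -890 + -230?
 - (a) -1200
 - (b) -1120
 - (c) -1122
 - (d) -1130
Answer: b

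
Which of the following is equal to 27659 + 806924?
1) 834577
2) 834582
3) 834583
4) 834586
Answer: 3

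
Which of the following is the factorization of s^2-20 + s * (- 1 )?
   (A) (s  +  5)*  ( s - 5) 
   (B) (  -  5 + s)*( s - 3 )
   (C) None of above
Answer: C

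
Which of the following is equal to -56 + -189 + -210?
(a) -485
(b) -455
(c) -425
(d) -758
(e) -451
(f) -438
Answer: b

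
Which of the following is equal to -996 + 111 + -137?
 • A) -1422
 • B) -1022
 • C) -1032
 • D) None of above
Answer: B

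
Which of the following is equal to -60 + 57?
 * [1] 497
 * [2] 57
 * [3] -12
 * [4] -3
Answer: 4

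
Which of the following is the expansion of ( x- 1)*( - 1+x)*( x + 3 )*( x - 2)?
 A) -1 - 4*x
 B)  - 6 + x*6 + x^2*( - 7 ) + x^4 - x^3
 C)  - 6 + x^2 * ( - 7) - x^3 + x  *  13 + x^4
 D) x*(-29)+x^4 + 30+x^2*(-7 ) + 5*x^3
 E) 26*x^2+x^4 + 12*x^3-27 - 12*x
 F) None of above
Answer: C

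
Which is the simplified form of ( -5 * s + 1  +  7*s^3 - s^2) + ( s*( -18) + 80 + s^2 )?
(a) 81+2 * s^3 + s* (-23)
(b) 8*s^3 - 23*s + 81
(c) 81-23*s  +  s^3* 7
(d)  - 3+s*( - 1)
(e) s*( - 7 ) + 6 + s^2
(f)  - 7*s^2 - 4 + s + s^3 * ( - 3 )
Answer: c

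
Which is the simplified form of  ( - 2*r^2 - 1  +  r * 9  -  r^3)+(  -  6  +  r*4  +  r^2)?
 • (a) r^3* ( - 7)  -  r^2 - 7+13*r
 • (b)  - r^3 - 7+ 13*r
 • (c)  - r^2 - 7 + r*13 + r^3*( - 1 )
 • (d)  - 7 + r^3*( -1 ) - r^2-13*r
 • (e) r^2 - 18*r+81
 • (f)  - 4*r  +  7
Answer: c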